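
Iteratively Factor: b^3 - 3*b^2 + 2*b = (b - 1)*(b^2 - 2*b) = b*(b - 1)*(b - 2)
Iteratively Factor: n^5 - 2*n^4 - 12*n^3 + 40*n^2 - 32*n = (n + 4)*(n^4 - 6*n^3 + 12*n^2 - 8*n) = n*(n + 4)*(n^3 - 6*n^2 + 12*n - 8) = n*(n - 2)*(n + 4)*(n^2 - 4*n + 4) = n*(n - 2)^2*(n + 4)*(n - 2)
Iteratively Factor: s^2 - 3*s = (s - 3)*(s)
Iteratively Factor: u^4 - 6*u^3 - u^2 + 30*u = (u + 2)*(u^3 - 8*u^2 + 15*u) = u*(u + 2)*(u^2 - 8*u + 15) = u*(u - 3)*(u + 2)*(u - 5)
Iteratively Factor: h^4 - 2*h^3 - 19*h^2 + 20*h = (h)*(h^3 - 2*h^2 - 19*h + 20) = h*(h + 4)*(h^2 - 6*h + 5) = h*(h - 5)*(h + 4)*(h - 1)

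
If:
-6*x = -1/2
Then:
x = 1/12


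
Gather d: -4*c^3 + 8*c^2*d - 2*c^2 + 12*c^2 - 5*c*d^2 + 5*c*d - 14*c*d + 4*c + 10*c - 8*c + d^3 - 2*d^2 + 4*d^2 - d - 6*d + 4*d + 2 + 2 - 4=-4*c^3 + 10*c^2 + 6*c + d^3 + d^2*(2 - 5*c) + d*(8*c^2 - 9*c - 3)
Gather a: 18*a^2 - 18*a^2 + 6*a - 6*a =0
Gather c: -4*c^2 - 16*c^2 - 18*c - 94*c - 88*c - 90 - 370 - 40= -20*c^2 - 200*c - 500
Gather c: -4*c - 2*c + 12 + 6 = 18 - 6*c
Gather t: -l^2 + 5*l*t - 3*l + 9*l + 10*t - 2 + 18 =-l^2 + 6*l + t*(5*l + 10) + 16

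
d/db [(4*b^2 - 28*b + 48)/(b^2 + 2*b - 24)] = 36/(b^2 + 12*b + 36)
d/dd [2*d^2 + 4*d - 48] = 4*d + 4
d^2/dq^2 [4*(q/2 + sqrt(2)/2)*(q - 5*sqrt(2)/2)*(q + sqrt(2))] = 12*q - 2*sqrt(2)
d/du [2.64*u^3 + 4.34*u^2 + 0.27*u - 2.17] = 7.92*u^2 + 8.68*u + 0.27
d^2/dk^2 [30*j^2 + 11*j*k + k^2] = 2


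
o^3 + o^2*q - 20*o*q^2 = o*(o - 4*q)*(o + 5*q)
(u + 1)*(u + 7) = u^2 + 8*u + 7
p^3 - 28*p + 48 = (p - 4)*(p - 2)*(p + 6)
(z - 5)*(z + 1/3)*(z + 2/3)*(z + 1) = z^4 - 3*z^3 - 79*z^2/9 - 53*z/9 - 10/9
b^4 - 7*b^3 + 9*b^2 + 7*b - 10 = (b - 5)*(b - 2)*(b - 1)*(b + 1)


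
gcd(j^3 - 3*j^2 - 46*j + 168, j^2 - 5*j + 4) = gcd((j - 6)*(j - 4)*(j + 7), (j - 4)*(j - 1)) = j - 4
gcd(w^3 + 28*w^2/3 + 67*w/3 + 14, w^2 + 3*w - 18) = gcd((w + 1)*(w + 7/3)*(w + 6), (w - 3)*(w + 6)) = w + 6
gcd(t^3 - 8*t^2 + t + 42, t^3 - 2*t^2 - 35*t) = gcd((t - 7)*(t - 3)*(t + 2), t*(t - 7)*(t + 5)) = t - 7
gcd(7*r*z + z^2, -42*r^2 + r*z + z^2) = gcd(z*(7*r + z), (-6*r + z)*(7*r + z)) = 7*r + z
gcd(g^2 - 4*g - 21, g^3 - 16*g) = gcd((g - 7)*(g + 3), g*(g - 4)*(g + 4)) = 1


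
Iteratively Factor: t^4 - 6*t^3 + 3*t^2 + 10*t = (t - 2)*(t^3 - 4*t^2 - 5*t) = (t - 5)*(t - 2)*(t^2 + t) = t*(t - 5)*(t - 2)*(t + 1)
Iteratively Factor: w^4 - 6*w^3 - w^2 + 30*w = (w)*(w^3 - 6*w^2 - w + 30) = w*(w - 3)*(w^2 - 3*w - 10) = w*(w - 5)*(w - 3)*(w + 2)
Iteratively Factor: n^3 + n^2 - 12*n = (n + 4)*(n^2 - 3*n) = (n - 3)*(n + 4)*(n)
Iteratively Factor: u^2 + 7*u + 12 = (u + 3)*(u + 4)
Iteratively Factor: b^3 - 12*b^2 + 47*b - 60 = (b - 4)*(b^2 - 8*b + 15) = (b - 4)*(b - 3)*(b - 5)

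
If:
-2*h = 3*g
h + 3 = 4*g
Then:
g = 6/11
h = -9/11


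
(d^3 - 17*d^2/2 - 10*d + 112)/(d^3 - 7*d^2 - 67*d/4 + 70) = 2*(d - 4)/(2*d - 5)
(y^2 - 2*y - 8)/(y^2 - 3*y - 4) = (y + 2)/(y + 1)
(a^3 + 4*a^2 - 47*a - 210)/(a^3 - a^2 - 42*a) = (a + 5)/a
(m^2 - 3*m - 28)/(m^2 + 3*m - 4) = (m - 7)/(m - 1)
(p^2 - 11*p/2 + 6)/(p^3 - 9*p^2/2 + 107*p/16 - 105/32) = 16*(p - 4)/(16*p^2 - 48*p + 35)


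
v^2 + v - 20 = (v - 4)*(v + 5)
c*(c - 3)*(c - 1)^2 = c^4 - 5*c^3 + 7*c^2 - 3*c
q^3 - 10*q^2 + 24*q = q*(q - 6)*(q - 4)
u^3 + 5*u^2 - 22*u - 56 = (u - 4)*(u + 2)*(u + 7)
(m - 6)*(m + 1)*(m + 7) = m^3 + 2*m^2 - 41*m - 42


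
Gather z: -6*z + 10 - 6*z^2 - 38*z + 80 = -6*z^2 - 44*z + 90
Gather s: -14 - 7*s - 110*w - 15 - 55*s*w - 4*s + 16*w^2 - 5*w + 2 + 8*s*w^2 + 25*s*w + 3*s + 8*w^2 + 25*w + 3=s*(8*w^2 - 30*w - 8) + 24*w^2 - 90*w - 24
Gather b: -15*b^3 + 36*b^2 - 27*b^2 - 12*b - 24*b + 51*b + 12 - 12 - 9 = -15*b^3 + 9*b^2 + 15*b - 9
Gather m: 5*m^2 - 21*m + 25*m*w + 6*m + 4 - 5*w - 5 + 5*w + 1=5*m^2 + m*(25*w - 15)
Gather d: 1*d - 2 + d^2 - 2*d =d^2 - d - 2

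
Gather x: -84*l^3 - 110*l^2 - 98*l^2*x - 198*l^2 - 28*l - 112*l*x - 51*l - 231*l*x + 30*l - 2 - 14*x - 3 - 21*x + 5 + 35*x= -84*l^3 - 308*l^2 - 49*l + x*(-98*l^2 - 343*l)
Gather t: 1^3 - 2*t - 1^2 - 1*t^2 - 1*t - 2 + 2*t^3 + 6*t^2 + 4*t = 2*t^3 + 5*t^2 + t - 2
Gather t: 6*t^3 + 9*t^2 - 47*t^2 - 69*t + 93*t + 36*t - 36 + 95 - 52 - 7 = 6*t^3 - 38*t^2 + 60*t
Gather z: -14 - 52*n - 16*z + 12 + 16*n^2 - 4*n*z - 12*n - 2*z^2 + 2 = 16*n^2 - 64*n - 2*z^2 + z*(-4*n - 16)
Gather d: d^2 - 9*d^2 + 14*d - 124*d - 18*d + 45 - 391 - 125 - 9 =-8*d^2 - 128*d - 480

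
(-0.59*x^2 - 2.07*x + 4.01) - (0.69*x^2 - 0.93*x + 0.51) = -1.28*x^2 - 1.14*x + 3.5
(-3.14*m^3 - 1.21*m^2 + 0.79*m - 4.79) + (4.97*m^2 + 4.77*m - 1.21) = -3.14*m^3 + 3.76*m^2 + 5.56*m - 6.0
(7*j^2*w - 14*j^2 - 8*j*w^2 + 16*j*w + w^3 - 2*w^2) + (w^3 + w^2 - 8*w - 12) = 7*j^2*w - 14*j^2 - 8*j*w^2 + 16*j*w + 2*w^3 - w^2 - 8*w - 12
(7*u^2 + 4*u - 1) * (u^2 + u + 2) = 7*u^4 + 11*u^3 + 17*u^2 + 7*u - 2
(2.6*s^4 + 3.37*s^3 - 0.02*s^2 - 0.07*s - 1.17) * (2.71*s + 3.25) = 7.046*s^5 + 17.5827*s^4 + 10.8983*s^3 - 0.2547*s^2 - 3.3982*s - 3.8025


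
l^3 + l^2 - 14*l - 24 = (l - 4)*(l + 2)*(l + 3)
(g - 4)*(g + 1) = g^2 - 3*g - 4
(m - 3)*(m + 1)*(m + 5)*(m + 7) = m^4 + 10*m^3 + 8*m^2 - 106*m - 105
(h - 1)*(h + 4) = h^2 + 3*h - 4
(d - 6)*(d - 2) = d^2 - 8*d + 12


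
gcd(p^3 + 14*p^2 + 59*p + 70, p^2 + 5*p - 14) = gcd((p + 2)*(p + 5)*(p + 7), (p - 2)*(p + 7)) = p + 7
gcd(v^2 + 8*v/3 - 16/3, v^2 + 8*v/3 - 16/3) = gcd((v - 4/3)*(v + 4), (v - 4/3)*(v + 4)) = v^2 + 8*v/3 - 16/3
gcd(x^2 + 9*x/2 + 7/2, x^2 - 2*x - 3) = x + 1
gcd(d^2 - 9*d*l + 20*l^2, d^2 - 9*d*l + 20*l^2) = d^2 - 9*d*l + 20*l^2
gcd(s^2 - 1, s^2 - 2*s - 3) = s + 1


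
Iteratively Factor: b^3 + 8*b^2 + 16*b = (b)*(b^2 + 8*b + 16) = b*(b + 4)*(b + 4)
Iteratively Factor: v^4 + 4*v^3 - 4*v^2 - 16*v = (v - 2)*(v^3 + 6*v^2 + 8*v) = (v - 2)*(v + 4)*(v^2 + 2*v) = (v - 2)*(v + 2)*(v + 4)*(v)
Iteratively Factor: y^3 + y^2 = (y)*(y^2 + y) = y*(y + 1)*(y)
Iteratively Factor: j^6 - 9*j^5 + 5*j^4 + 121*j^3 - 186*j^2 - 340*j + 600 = (j - 5)*(j^5 - 4*j^4 - 15*j^3 + 46*j^2 + 44*j - 120) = (j - 5)*(j + 2)*(j^4 - 6*j^3 - 3*j^2 + 52*j - 60) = (j - 5)*(j - 2)*(j + 2)*(j^3 - 4*j^2 - 11*j + 30) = (j - 5)^2*(j - 2)*(j + 2)*(j^2 + j - 6) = (j - 5)^2*(j - 2)^2*(j + 2)*(j + 3)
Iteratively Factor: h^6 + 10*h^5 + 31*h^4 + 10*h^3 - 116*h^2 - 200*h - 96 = (h + 1)*(h^5 + 9*h^4 + 22*h^3 - 12*h^2 - 104*h - 96) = (h + 1)*(h + 4)*(h^4 + 5*h^3 + 2*h^2 - 20*h - 24) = (h + 1)*(h + 3)*(h + 4)*(h^3 + 2*h^2 - 4*h - 8) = (h + 1)*(h + 2)*(h + 3)*(h + 4)*(h^2 - 4) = (h - 2)*(h + 1)*(h + 2)*(h + 3)*(h + 4)*(h + 2)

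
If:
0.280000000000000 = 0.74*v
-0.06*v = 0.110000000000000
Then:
No Solution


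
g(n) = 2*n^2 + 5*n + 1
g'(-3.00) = -7.00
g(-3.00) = 4.00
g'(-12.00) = -43.00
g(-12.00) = 229.00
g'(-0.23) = 4.08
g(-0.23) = -0.04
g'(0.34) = 6.36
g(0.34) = 2.93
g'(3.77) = 20.08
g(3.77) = 48.28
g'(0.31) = 6.24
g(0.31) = 2.74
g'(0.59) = 7.36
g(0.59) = 4.65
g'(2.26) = 14.04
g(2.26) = 22.52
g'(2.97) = 16.88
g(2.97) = 33.49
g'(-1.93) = -2.72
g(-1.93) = -1.20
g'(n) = 4*n + 5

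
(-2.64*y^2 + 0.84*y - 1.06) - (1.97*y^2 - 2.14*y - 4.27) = -4.61*y^2 + 2.98*y + 3.21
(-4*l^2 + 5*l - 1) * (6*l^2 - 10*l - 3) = -24*l^4 + 70*l^3 - 44*l^2 - 5*l + 3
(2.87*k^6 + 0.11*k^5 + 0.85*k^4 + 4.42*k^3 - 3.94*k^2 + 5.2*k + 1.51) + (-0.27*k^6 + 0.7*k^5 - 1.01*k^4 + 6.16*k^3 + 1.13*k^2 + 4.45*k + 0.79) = 2.6*k^6 + 0.81*k^5 - 0.16*k^4 + 10.58*k^3 - 2.81*k^2 + 9.65*k + 2.3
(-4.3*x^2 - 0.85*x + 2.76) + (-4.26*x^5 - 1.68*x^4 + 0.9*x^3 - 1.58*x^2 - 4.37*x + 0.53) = -4.26*x^5 - 1.68*x^4 + 0.9*x^3 - 5.88*x^2 - 5.22*x + 3.29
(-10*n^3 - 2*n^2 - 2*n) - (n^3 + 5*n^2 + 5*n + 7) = -11*n^3 - 7*n^2 - 7*n - 7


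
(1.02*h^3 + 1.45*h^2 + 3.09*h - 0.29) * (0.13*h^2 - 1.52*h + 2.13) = 0.1326*h^5 - 1.3619*h^4 + 0.3703*h^3 - 1.646*h^2 + 7.0225*h - 0.6177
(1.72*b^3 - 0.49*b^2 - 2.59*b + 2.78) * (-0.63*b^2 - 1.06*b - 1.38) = -1.0836*b^5 - 1.5145*b^4 - 0.2225*b^3 + 1.6702*b^2 + 0.627399999999999*b - 3.8364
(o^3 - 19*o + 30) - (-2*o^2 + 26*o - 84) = o^3 + 2*o^2 - 45*o + 114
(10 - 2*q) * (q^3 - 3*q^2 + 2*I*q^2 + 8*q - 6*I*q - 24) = -2*q^4 + 16*q^3 - 4*I*q^3 - 46*q^2 + 32*I*q^2 + 128*q - 60*I*q - 240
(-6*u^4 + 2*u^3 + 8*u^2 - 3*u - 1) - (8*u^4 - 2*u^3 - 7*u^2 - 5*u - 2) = -14*u^4 + 4*u^3 + 15*u^2 + 2*u + 1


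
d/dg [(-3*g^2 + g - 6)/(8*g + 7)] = (-24*g^2 - 42*g + 55)/(64*g^2 + 112*g + 49)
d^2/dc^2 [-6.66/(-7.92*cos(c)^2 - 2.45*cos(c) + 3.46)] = (-1671.031296*(1 - cos(c)^2)^2 - 387.69192*cos(c)^3 - 1605.513546*cos(c)^2 + 718.92702*cos(c) + 2115.99522)/(7.92*cos(c)^2 + 2.45*cos(c) - 3.46)^3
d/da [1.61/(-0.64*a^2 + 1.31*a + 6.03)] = (2.0608*a - 2.1091)/(-0.64*a^2 + 1.31*a + 6.03)^2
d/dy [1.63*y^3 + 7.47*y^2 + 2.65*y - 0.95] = 4.89*y^2 + 14.94*y + 2.65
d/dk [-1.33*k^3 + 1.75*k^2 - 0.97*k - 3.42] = -3.99*k^2 + 3.5*k - 0.97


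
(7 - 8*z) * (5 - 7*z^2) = 56*z^3 - 49*z^2 - 40*z + 35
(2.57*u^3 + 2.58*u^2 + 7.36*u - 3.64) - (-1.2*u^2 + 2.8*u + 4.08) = 2.57*u^3 + 3.78*u^2 + 4.56*u - 7.72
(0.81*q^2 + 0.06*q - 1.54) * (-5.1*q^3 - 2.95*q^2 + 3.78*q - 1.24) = -4.131*q^5 - 2.6955*q^4 + 10.7388*q^3 + 3.7654*q^2 - 5.8956*q + 1.9096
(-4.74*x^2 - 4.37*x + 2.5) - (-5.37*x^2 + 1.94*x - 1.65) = 0.63*x^2 - 6.31*x + 4.15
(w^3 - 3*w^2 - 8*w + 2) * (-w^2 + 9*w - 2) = -w^5 + 12*w^4 - 21*w^3 - 68*w^2 + 34*w - 4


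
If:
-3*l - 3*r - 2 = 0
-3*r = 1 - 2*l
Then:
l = -1/5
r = -7/15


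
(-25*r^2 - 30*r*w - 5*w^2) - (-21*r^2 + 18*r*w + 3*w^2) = -4*r^2 - 48*r*w - 8*w^2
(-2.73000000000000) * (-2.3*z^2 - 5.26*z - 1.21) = 6.279*z^2 + 14.3598*z + 3.3033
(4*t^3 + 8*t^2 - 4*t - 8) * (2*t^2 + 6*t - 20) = 8*t^5 + 40*t^4 - 40*t^3 - 200*t^2 + 32*t + 160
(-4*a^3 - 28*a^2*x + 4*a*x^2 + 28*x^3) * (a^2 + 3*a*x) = -4*a^5 - 40*a^4*x - 80*a^3*x^2 + 40*a^2*x^3 + 84*a*x^4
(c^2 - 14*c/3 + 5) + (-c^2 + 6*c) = 4*c/3 + 5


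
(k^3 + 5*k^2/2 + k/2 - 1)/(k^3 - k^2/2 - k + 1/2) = (k + 2)/(k - 1)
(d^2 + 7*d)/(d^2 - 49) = d/(d - 7)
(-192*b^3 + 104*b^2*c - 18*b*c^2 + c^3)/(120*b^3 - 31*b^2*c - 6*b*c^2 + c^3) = (-24*b^2 + 10*b*c - c^2)/(15*b^2 - 2*b*c - c^2)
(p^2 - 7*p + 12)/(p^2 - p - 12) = (p - 3)/(p + 3)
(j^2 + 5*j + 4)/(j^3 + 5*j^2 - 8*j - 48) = (j + 1)/(j^2 + j - 12)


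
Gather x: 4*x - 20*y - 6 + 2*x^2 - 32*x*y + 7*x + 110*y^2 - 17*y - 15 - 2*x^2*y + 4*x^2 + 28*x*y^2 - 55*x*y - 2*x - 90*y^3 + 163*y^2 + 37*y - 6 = x^2*(6 - 2*y) + x*(28*y^2 - 87*y + 9) - 90*y^3 + 273*y^2 - 27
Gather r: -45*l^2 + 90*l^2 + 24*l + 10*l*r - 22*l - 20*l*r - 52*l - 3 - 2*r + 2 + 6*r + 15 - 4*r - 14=45*l^2 - 10*l*r - 50*l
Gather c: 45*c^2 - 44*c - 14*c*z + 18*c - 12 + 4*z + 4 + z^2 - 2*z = 45*c^2 + c*(-14*z - 26) + z^2 + 2*z - 8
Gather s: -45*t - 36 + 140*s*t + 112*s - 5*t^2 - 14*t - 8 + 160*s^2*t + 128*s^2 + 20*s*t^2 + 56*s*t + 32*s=s^2*(160*t + 128) + s*(20*t^2 + 196*t + 144) - 5*t^2 - 59*t - 44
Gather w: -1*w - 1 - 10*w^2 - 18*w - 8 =-10*w^2 - 19*w - 9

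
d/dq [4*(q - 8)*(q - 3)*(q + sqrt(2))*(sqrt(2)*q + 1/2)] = 16*sqrt(2)*q^3 - 132*sqrt(2)*q^2 + 30*q^2 - 220*q + 196*sqrt(2)*q - 22*sqrt(2) + 240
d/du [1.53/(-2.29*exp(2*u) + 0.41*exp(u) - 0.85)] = (7.0074*exp(u) - 0.6273)*exp(u)/(2.29*exp(2*u) - 0.41*exp(u) + 0.85)^2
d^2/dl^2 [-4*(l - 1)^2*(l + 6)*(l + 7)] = -48*l^2 - 264*l - 136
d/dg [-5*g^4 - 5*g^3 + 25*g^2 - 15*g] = -20*g^3 - 15*g^2 + 50*g - 15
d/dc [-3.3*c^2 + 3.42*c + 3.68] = 3.42 - 6.6*c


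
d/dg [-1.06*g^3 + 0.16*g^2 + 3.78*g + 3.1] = -3.18*g^2 + 0.32*g + 3.78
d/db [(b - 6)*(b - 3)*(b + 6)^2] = 4*b^3 + 9*b^2 - 108*b - 108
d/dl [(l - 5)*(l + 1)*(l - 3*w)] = 3*l^2 - 6*l*w - 8*l + 12*w - 5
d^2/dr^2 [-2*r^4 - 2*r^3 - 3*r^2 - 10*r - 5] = -24*r^2 - 12*r - 6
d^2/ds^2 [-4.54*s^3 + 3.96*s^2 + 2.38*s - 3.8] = 7.92 - 27.24*s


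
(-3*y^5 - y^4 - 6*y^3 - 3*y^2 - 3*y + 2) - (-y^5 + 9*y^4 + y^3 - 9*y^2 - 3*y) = -2*y^5 - 10*y^4 - 7*y^3 + 6*y^2 + 2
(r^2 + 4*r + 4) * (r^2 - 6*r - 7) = r^4 - 2*r^3 - 27*r^2 - 52*r - 28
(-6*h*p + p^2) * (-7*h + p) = 42*h^2*p - 13*h*p^2 + p^3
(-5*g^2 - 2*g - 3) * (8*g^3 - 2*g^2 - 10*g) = -40*g^5 - 6*g^4 + 30*g^3 + 26*g^2 + 30*g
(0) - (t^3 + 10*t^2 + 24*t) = -t^3 - 10*t^2 - 24*t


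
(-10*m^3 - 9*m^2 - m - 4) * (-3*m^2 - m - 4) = 30*m^5 + 37*m^4 + 52*m^3 + 49*m^2 + 8*m + 16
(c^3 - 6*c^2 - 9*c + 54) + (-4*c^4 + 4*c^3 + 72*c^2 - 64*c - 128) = -4*c^4 + 5*c^3 + 66*c^2 - 73*c - 74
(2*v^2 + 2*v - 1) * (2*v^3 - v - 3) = 4*v^5 + 4*v^4 - 4*v^3 - 8*v^2 - 5*v + 3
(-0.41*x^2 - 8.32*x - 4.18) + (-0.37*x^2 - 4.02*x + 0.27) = -0.78*x^2 - 12.34*x - 3.91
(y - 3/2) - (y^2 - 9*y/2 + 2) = -y^2 + 11*y/2 - 7/2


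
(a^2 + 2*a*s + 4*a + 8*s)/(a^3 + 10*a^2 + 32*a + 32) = (a + 2*s)/(a^2 + 6*a + 8)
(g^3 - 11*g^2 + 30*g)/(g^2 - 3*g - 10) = g*(g - 6)/(g + 2)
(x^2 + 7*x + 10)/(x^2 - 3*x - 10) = (x + 5)/(x - 5)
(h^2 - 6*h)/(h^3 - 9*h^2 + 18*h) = 1/(h - 3)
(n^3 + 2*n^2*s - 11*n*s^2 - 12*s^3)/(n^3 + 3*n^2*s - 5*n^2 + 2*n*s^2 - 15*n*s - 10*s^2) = (n^2 + n*s - 12*s^2)/(n^2 + 2*n*s - 5*n - 10*s)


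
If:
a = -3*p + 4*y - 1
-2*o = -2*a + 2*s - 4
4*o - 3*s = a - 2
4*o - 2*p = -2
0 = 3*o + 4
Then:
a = -10/3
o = -4/3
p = -5/3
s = 0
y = -11/6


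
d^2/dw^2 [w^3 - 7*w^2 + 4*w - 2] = 6*w - 14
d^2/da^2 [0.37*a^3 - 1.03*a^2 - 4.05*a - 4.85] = 2.22*a - 2.06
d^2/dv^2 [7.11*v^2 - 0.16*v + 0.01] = 14.2200000000000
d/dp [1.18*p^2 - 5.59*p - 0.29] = 2.36*p - 5.59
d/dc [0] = 0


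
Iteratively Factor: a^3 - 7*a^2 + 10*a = (a - 2)*(a^2 - 5*a) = (a - 5)*(a - 2)*(a)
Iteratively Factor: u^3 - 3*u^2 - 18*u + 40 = (u + 4)*(u^2 - 7*u + 10) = (u - 2)*(u + 4)*(u - 5)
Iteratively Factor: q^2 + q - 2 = (q + 2)*(q - 1)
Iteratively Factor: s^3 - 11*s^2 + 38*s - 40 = (s - 4)*(s^2 - 7*s + 10) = (s - 5)*(s - 4)*(s - 2)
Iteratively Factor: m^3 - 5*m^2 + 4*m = (m - 1)*(m^2 - 4*m) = m*(m - 1)*(m - 4)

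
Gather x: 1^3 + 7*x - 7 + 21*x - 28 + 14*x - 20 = 42*x - 54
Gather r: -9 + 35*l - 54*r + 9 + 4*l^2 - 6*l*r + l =4*l^2 + 36*l + r*(-6*l - 54)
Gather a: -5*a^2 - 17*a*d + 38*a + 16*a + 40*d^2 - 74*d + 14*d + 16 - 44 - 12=-5*a^2 + a*(54 - 17*d) + 40*d^2 - 60*d - 40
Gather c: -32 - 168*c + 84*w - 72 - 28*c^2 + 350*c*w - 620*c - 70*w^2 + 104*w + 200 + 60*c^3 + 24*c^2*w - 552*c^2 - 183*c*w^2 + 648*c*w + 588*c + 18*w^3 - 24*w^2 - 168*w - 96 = 60*c^3 + c^2*(24*w - 580) + c*(-183*w^2 + 998*w - 200) + 18*w^3 - 94*w^2 + 20*w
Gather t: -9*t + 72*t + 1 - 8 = 63*t - 7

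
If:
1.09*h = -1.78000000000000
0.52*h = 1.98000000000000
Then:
No Solution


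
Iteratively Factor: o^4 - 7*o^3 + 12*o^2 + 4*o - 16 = (o - 2)*(o^3 - 5*o^2 + 2*o + 8) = (o - 2)^2*(o^2 - 3*o - 4) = (o - 2)^2*(o + 1)*(o - 4)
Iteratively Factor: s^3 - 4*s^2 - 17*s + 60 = (s - 5)*(s^2 + s - 12) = (s - 5)*(s - 3)*(s + 4)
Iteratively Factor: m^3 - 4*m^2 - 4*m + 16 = (m - 2)*(m^2 - 2*m - 8) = (m - 4)*(m - 2)*(m + 2)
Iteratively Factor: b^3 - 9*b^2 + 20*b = (b - 5)*(b^2 - 4*b) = b*(b - 5)*(b - 4)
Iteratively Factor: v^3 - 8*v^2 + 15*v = (v - 5)*(v^2 - 3*v) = (v - 5)*(v - 3)*(v)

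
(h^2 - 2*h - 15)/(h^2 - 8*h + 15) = (h + 3)/(h - 3)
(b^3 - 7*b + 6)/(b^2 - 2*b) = b + 2 - 3/b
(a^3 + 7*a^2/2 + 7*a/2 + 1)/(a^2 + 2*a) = a + 3/2 + 1/(2*a)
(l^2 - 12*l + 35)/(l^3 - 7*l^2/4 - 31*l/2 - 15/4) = 4*(l - 7)/(4*l^2 + 13*l + 3)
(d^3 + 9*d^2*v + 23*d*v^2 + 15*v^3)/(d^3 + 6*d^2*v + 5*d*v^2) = (d + 3*v)/d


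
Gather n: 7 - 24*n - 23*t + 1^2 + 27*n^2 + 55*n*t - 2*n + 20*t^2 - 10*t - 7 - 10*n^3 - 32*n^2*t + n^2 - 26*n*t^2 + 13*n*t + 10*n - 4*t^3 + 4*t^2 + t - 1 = -10*n^3 + n^2*(28 - 32*t) + n*(-26*t^2 + 68*t - 16) - 4*t^3 + 24*t^2 - 32*t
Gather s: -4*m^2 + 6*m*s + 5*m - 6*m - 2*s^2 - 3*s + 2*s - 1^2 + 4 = -4*m^2 - m - 2*s^2 + s*(6*m - 1) + 3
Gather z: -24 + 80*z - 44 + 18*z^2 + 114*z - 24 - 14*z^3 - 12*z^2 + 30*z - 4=-14*z^3 + 6*z^2 + 224*z - 96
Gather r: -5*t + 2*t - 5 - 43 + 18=-3*t - 30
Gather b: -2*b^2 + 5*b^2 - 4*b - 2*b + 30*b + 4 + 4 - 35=3*b^2 + 24*b - 27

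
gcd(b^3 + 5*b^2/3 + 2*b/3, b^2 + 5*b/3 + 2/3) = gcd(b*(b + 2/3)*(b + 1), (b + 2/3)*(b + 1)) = b^2 + 5*b/3 + 2/3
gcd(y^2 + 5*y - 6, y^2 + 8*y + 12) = y + 6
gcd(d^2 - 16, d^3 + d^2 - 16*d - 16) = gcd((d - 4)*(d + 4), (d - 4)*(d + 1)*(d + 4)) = d^2 - 16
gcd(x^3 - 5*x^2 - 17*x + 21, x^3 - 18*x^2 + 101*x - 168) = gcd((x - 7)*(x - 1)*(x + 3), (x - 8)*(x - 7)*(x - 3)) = x - 7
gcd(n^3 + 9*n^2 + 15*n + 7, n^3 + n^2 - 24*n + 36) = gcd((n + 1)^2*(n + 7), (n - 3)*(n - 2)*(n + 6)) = 1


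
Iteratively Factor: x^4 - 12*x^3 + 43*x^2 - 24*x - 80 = (x - 4)*(x^3 - 8*x^2 + 11*x + 20) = (x - 4)^2*(x^2 - 4*x - 5) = (x - 5)*(x - 4)^2*(x + 1)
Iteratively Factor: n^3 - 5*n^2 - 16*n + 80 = (n - 4)*(n^2 - n - 20) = (n - 4)*(n + 4)*(n - 5)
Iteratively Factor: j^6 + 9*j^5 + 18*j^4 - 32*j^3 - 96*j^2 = (j + 4)*(j^5 + 5*j^4 - 2*j^3 - 24*j^2) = j*(j + 4)*(j^4 + 5*j^3 - 2*j^2 - 24*j) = j*(j + 3)*(j + 4)*(j^3 + 2*j^2 - 8*j) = j^2*(j + 3)*(j + 4)*(j^2 + 2*j - 8) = j^2*(j + 3)*(j + 4)^2*(j - 2)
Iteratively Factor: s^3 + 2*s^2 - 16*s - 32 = (s - 4)*(s^2 + 6*s + 8) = (s - 4)*(s + 2)*(s + 4)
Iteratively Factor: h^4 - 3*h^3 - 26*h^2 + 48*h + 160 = (h + 2)*(h^3 - 5*h^2 - 16*h + 80) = (h + 2)*(h + 4)*(h^2 - 9*h + 20) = (h - 4)*(h + 2)*(h + 4)*(h - 5)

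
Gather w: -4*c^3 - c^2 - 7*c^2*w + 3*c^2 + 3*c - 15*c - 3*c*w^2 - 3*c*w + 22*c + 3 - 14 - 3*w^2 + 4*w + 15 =-4*c^3 + 2*c^2 + 10*c + w^2*(-3*c - 3) + w*(-7*c^2 - 3*c + 4) + 4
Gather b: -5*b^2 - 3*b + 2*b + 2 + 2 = -5*b^2 - b + 4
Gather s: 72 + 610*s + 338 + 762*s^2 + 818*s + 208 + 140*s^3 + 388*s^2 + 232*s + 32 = 140*s^3 + 1150*s^2 + 1660*s + 650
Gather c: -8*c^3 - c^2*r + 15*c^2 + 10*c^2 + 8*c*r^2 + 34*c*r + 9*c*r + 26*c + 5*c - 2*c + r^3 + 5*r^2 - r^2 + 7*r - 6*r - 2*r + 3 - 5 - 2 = -8*c^3 + c^2*(25 - r) + c*(8*r^2 + 43*r + 29) + r^3 + 4*r^2 - r - 4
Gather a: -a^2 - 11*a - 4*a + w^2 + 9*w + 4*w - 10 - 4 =-a^2 - 15*a + w^2 + 13*w - 14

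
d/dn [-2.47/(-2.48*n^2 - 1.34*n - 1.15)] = (-12.2512*n - 3.3098)/(2.48*n^2 + 1.34*n + 1.15)^2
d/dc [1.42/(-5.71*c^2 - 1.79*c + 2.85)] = (16.2164*c + 2.5418)/(5.71*c^2 + 1.79*c - 2.85)^2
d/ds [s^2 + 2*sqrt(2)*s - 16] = 2*s + 2*sqrt(2)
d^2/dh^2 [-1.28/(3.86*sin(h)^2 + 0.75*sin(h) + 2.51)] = (76.285952*sin(h)^4 + 11.1168*sin(h)^3 - 163.31456*sin(h)^2 - 24.6432*sin(h) + 23.362816)/(3.86*sin(h)^2 + 0.75*sin(h) + 2.51)^3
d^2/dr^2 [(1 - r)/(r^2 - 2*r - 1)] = 2*(r - 1)*(-3*r^2 + 6*r + 4*(r - 1)^2 + 3)/(-r^2 + 2*r + 1)^3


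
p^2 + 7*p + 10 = (p + 2)*(p + 5)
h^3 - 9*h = h*(h - 3)*(h + 3)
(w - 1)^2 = w^2 - 2*w + 1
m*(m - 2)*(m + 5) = m^3 + 3*m^2 - 10*m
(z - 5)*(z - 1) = z^2 - 6*z + 5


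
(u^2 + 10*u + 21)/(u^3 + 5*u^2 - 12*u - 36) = (u^2 + 10*u + 21)/(u^3 + 5*u^2 - 12*u - 36)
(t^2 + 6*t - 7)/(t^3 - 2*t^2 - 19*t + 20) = (t + 7)/(t^2 - t - 20)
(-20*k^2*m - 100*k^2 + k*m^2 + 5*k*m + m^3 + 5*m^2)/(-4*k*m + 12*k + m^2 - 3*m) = (5*k*m + 25*k + m^2 + 5*m)/(m - 3)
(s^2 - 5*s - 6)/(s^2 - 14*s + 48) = (s + 1)/(s - 8)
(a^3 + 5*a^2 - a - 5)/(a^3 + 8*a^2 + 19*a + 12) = (a^2 + 4*a - 5)/(a^2 + 7*a + 12)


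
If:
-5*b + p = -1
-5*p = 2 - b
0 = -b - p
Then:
No Solution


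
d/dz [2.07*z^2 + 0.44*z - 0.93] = 4.14*z + 0.44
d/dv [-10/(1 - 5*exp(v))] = -50*exp(v)/(5*exp(v) - 1)^2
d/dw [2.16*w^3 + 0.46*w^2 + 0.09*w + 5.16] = 6.48*w^2 + 0.92*w + 0.09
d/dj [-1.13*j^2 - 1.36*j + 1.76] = -2.26*j - 1.36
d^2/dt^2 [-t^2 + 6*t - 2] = -2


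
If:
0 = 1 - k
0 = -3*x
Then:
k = 1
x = 0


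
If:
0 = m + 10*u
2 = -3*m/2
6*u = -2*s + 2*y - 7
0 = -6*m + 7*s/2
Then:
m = -4/3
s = -16/7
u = 2/15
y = 113/70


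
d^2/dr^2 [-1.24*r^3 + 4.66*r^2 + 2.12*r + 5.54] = 9.32 - 7.44*r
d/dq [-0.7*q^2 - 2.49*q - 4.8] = -1.4*q - 2.49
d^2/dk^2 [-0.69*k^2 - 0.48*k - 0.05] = -1.38000000000000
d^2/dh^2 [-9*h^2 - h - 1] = -18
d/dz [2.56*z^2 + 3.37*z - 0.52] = 5.12*z + 3.37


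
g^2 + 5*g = g*(g + 5)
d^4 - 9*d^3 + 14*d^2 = d^2*(d - 7)*(d - 2)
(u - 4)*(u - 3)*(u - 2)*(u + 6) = u^4 - 3*u^3 - 28*u^2 + 132*u - 144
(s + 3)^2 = s^2 + 6*s + 9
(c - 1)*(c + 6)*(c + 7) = c^3 + 12*c^2 + 29*c - 42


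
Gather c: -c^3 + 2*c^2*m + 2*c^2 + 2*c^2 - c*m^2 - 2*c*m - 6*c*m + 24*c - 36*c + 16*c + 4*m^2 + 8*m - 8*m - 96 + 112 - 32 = -c^3 + c^2*(2*m + 4) + c*(-m^2 - 8*m + 4) + 4*m^2 - 16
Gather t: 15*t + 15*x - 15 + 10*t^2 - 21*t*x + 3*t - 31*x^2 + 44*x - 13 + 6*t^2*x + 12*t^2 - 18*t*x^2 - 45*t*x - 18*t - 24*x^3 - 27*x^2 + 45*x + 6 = t^2*(6*x + 22) + t*(-18*x^2 - 66*x) - 24*x^3 - 58*x^2 + 104*x - 22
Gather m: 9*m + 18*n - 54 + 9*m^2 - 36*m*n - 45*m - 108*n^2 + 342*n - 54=9*m^2 + m*(-36*n - 36) - 108*n^2 + 360*n - 108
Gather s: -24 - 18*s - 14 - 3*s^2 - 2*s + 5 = -3*s^2 - 20*s - 33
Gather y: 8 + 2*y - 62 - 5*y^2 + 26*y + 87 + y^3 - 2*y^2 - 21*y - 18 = y^3 - 7*y^2 + 7*y + 15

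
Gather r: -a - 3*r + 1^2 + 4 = -a - 3*r + 5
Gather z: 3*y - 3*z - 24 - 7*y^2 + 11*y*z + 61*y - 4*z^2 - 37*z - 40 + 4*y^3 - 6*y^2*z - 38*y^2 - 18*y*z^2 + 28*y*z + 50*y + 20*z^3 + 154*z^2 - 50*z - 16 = 4*y^3 - 45*y^2 + 114*y + 20*z^3 + z^2*(150 - 18*y) + z*(-6*y^2 + 39*y - 90) - 80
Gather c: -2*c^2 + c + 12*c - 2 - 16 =-2*c^2 + 13*c - 18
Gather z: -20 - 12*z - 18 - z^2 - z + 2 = -z^2 - 13*z - 36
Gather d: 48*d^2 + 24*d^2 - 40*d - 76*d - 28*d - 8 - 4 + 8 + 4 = 72*d^2 - 144*d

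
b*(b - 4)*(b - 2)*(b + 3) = b^4 - 3*b^3 - 10*b^2 + 24*b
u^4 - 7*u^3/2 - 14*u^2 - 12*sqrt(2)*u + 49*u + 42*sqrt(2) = (u - 7/2)*(u - 3*sqrt(2))*(u + sqrt(2))*(u + 2*sqrt(2))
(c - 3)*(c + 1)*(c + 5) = c^3 + 3*c^2 - 13*c - 15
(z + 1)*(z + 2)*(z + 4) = z^3 + 7*z^2 + 14*z + 8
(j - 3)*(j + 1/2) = j^2 - 5*j/2 - 3/2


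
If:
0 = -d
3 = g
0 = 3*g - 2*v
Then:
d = 0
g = 3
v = 9/2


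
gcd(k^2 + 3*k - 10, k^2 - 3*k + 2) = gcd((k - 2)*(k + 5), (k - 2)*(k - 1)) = k - 2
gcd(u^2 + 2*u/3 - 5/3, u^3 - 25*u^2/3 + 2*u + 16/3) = u - 1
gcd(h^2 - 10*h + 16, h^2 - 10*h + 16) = h^2 - 10*h + 16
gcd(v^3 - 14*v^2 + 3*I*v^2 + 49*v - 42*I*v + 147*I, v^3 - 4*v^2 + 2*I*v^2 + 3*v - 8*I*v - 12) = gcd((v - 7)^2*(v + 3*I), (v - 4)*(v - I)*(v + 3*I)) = v + 3*I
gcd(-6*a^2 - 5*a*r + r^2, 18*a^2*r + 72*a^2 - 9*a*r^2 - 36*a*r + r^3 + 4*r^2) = -6*a + r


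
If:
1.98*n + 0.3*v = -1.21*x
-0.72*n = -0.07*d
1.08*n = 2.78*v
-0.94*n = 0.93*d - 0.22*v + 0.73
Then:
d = -0.72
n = -0.07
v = -0.03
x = 0.12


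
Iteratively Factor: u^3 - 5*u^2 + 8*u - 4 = (u - 2)*(u^2 - 3*u + 2) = (u - 2)^2*(u - 1)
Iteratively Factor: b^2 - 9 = (b - 3)*(b + 3)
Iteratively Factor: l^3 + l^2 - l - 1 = (l + 1)*(l^2 - 1) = (l + 1)^2*(l - 1)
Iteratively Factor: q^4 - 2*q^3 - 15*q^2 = (q - 5)*(q^3 + 3*q^2) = q*(q - 5)*(q^2 + 3*q) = q^2*(q - 5)*(q + 3)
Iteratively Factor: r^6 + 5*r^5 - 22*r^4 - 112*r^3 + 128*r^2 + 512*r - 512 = (r - 1)*(r^5 + 6*r^4 - 16*r^3 - 128*r^2 + 512) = (r - 1)*(r + 4)*(r^4 + 2*r^3 - 24*r^2 - 32*r + 128) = (r - 1)*(r + 4)^2*(r^3 - 2*r^2 - 16*r + 32) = (r - 2)*(r - 1)*(r + 4)^2*(r^2 - 16) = (r - 4)*(r - 2)*(r - 1)*(r + 4)^2*(r + 4)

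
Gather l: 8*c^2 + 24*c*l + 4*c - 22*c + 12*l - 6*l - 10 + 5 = 8*c^2 - 18*c + l*(24*c + 6) - 5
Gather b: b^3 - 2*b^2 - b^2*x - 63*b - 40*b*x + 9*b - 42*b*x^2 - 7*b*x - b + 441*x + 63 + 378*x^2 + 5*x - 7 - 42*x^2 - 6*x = b^3 + b^2*(-x - 2) + b*(-42*x^2 - 47*x - 55) + 336*x^2 + 440*x + 56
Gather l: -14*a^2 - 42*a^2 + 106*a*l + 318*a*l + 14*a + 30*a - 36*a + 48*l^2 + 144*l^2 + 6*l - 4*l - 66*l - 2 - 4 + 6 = -56*a^2 + 8*a + 192*l^2 + l*(424*a - 64)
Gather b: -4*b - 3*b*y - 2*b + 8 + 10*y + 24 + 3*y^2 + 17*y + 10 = b*(-3*y - 6) + 3*y^2 + 27*y + 42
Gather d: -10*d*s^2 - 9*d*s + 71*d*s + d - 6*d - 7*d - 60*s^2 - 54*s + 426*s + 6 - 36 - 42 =d*(-10*s^2 + 62*s - 12) - 60*s^2 + 372*s - 72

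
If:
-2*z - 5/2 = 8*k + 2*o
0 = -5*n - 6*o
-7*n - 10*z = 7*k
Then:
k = -92*z/203 - 15/58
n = 15/58 - 198*z/203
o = 165*z/203 - 25/116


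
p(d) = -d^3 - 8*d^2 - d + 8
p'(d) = -3*d^2 - 16*d - 1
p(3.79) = -165.14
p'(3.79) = -104.73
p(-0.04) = 8.03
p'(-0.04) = -0.36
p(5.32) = -374.31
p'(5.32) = -171.03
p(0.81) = 1.41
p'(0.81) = -15.93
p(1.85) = -27.56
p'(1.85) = -40.87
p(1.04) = -2.82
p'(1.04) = -20.88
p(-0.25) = 7.77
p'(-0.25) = 2.81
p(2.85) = -82.98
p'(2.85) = -70.97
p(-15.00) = 1598.00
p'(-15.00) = -436.00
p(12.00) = -2884.00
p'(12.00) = -625.00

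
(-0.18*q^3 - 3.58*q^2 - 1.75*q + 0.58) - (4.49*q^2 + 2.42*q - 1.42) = -0.18*q^3 - 8.07*q^2 - 4.17*q + 2.0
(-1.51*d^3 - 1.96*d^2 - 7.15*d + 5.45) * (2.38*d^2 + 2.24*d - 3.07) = -3.5938*d^5 - 8.0472*d^4 - 16.7717*d^3 + 2.9722*d^2 + 34.1585*d - 16.7315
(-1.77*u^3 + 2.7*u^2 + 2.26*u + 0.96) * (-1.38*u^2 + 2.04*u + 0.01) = 2.4426*u^5 - 7.3368*u^4 + 2.3715*u^3 + 3.3126*u^2 + 1.981*u + 0.0096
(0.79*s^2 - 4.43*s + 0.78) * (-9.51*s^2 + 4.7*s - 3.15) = -7.5129*s^4 + 45.8423*s^3 - 30.7273*s^2 + 17.6205*s - 2.457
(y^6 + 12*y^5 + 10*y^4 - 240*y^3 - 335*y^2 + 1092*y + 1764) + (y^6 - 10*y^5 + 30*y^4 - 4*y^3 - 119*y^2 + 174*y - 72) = 2*y^6 + 2*y^5 + 40*y^4 - 244*y^3 - 454*y^2 + 1266*y + 1692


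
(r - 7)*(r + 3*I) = r^2 - 7*r + 3*I*r - 21*I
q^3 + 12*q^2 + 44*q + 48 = (q + 2)*(q + 4)*(q + 6)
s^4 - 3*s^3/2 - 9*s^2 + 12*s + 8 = (s - 2)*(s + 1/2)*(s - 2*sqrt(2))*(s + 2*sqrt(2))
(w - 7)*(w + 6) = w^2 - w - 42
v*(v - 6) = v^2 - 6*v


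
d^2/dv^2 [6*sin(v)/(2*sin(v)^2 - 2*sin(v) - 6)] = 3*(-sin(v)^5 - sin(v)^4 - 16*sin(v)^3 + 3*sin(v)^2 + 9*sin(v) - 6)/(sin(v)^2 - sin(v) - 3)^3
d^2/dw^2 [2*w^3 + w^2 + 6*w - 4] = 12*w + 2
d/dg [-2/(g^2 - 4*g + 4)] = 4*(g - 2)/(g^2 - 4*g + 4)^2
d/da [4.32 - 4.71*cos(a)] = 4.71*sin(a)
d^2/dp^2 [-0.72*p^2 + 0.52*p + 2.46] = -1.44000000000000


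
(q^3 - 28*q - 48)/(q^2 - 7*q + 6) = (q^2 + 6*q + 8)/(q - 1)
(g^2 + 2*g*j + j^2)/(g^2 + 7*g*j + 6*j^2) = (g + j)/(g + 6*j)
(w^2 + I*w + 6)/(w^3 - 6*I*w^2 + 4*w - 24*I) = (w + 3*I)/(w^2 - 4*I*w + 12)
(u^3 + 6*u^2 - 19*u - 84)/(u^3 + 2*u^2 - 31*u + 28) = (u + 3)/(u - 1)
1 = 1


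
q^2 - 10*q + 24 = (q - 6)*(q - 4)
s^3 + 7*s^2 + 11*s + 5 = (s + 1)^2*(s + 5)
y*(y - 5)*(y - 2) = y^3 - 7*y^2 + 10*y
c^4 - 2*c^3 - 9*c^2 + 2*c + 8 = (c - 4)*(c - 1)*(c + 1)*(c + 2)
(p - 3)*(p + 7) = p^2 + 4*p - 21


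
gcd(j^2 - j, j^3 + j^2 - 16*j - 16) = 1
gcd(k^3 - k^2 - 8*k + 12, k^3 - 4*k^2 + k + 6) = k - 2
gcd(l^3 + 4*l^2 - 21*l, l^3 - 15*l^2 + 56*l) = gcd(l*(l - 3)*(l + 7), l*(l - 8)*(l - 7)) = l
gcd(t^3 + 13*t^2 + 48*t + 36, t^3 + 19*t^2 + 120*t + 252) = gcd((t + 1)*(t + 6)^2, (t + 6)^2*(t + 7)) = t^2 + 12*t + 36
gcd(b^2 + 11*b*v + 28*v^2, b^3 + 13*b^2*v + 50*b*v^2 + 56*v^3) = b^2 + 11*b*v + 28*v^2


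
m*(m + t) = m^2 + m*t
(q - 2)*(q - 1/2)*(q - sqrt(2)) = q^3 - 5*q^2/2 - sqrt(2)*q^2 + q + 5*sqrt(2)*q/2 - sqrt(2)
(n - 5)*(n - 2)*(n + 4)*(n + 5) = n^4 + 2*n^3 - 33*n^2 - 50*n + 200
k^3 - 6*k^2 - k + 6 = (k - 6)*(k - 1)*(k + 1)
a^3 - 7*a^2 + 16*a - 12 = (a - 3)*(a - 2)^2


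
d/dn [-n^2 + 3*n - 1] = 3 - 2*n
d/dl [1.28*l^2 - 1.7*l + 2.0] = 2.56*l - 1.7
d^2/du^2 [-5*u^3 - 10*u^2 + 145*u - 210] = -30*u - 20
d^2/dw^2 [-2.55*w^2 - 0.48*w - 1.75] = -5.10000000000000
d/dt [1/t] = -1/t^2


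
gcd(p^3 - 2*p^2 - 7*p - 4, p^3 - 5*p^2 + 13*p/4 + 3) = p - 4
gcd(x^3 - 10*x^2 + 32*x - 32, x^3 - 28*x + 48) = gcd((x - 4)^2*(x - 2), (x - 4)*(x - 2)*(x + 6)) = x^2 - 6*x + 8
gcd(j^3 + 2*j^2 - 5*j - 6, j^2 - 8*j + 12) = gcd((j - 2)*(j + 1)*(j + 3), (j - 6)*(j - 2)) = j - 2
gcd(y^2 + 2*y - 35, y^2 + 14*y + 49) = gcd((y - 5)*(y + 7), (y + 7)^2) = y + 7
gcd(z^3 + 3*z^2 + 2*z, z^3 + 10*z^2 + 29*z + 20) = z + 1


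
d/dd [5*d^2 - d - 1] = 10*d - 1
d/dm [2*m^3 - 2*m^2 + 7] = 2*m*(3*m - 2)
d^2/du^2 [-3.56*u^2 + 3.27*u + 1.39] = -7.12000000000000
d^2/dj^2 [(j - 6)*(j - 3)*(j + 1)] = 6*j - 16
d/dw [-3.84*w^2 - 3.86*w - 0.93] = -7.68*w - 3.86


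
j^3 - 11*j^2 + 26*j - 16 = (j - 8)*(j - 2)*(j - 1)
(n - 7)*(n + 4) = n^2 - 3*n - 28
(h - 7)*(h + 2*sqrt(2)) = h^2 - 7*h + 2*sqrt(2)*h - 14*sqrt(2)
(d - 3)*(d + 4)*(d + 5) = d^3 + 6*d^2 - 7*d - 60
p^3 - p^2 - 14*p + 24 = (p - 3)*(p - 2)*(p + 4)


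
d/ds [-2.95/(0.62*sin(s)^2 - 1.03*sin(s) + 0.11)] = (3.658*sin(s) - 3.0385)*cos(s)/(0.62*sin(s)^2 - 1.03*sin(s) + 0.11)^2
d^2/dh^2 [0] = 0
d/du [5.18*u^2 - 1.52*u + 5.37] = 10.36*u - 1.52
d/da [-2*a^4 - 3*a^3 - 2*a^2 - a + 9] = -8*a^3 - 9*a^2 - 4*a - 1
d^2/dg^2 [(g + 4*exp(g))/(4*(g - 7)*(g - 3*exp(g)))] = (4*(g - 7)^2*(g - 3*exp(g))^2*exp(g) + (g - 7)^2*(g - 3*exp(g))*(3*(g + 4*exp(g))*exp(g) + 2*(3*exp(g) - 1)*(4*exp(g) + 1)) + 2*(g - 7)^2*(g + 4*exp(g))*(3*exp(g) - 1)^2 - 2*(g - 7)*(g - 3*exp(g))^2*(4*exp(g) + 1) - 2*(g - 7)*(g - 3*exp(g))*(g + 4*exp(g))*(3*exp(g) - 1) + 2*(g - 3*exp(g))^2*(g + 4*exp(g)))/(4*(g - 7)^3*(g - 3*exp(g))^3)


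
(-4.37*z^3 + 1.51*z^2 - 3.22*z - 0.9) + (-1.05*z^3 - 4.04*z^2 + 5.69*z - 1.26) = -5.42*z^3 - 2.53*z^2 + 2.47*z - 2.16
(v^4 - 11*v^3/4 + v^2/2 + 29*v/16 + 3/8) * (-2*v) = -2*v^5 + 11*v^4/2 - v^3 - 29*v^2/8 - 3*v/4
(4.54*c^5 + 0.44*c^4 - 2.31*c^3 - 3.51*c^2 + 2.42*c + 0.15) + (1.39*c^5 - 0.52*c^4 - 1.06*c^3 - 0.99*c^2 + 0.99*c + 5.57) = 5.93*c^5 - 0.08*c^4 - 3.37*c^3 - 4.5*c^2 + 3.41*c + 5.72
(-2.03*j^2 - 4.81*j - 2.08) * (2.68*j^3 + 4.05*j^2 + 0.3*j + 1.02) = -5.4404*j^5 - 21.1123*j^4 - 25.6639*j^3 - 11.9376*j^2 - 5.5302*j - 2.1216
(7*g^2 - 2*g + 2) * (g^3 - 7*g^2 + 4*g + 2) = 7*g^5 - 51*g^4 + 44*g^3 - 8*g^2 + 4*g + 4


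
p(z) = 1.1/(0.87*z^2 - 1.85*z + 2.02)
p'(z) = 1.1*(1.85 - 1.74*z)/(0.87*z^2 - 1.85*z + 2.02)^2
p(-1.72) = 0.14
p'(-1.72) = 0.09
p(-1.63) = 0.15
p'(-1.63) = 0.10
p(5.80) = 0.05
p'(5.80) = -0.02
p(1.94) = 0.65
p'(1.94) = -0.58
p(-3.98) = 0.05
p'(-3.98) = 0.02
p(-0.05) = 0.52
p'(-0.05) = 0.48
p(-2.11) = 0.11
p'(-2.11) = 0.06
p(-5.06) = 0.03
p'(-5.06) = 0.01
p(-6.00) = 0.02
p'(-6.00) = 0.01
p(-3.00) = 0.07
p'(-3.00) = 0.03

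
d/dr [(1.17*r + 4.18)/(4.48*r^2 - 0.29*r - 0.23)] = (-5.2416*r^2 - 37.4528*r + 0.9431)/(20.0704*r^4 - 2.5984*r^3 - 1.9767*r^2 + 0.1334*r + 0.0529)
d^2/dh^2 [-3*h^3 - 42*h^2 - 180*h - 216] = -18*h - 84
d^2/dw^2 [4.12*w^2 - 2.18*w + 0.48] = 8.24000000000000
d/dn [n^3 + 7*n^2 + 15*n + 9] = 3*n^2 + 14*n + 15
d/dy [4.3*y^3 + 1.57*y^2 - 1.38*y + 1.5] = 12.9*y^2 + 3.14*y - 1.38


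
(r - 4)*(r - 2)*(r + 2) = r^3 - 4*r^2 - 4*r + 16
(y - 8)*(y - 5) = y^2 - 13*y + 40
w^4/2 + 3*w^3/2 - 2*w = w*(w/2 + 1)*(w - 1)*(w + 2)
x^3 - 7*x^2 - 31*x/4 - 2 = (x - 8)*(x + 1/2)^2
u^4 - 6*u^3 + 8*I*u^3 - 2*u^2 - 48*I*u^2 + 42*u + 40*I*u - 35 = (u - 5)*(u - 1)*(u + I)*(u + 7*I)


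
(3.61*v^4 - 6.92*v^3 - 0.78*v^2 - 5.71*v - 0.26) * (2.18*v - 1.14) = 7.8698*v^5 - 19.201*v^4 + 6.1884*v^3 - 11.5586*v^2 + 5.9426*v + 0.2964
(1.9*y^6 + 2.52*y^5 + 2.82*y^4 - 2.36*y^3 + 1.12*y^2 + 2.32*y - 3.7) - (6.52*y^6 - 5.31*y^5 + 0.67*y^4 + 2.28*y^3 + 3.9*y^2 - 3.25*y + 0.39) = -4.62*y^6 + 7.83*y^5 + 2.15*y^4 - 4.64*y^3 - 2.78*y^2 + 5.57*y - 4.09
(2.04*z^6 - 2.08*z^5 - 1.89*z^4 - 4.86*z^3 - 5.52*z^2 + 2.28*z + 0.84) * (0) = 0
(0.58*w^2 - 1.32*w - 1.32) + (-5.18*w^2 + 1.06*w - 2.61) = -4.6*w^2 - 0.26*w - 3.93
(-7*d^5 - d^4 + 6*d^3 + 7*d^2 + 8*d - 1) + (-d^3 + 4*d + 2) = -7*d^5 - d^4 + 5*d^3 + 7*d^2 + 12*d + 1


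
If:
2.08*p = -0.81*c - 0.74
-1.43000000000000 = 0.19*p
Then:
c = 18.41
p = -7.53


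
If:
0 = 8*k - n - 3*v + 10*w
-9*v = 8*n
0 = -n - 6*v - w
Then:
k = -135*w/104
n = 3*w/13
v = -8*w/39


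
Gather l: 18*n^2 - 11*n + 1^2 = 18*n^2 - 11*n + 1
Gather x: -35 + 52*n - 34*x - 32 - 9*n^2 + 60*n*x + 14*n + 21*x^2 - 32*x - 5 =-9*n^2 + 66*n + 21*x^2 + x*(60*n - 66) - 72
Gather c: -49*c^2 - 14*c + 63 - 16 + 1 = -49*c^2 - 14*c + 48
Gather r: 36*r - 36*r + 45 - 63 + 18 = 0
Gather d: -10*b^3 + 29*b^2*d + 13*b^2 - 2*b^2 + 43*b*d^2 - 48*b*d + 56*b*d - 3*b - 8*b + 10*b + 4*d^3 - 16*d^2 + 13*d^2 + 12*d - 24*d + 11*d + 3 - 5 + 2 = -10*b^3 + 11*b^2 - b + 4*d^3 + d^2*(43*b - 3) + d*(29*b^2 + 8*b - 1)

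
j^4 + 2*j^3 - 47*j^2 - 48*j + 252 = (j - 6)*(j - 2)*(j + 3)*(j + 7)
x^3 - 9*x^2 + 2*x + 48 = (x - 8)*(x - 3)*(x + 2)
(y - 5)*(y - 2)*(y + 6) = y^3 - y^2 - 32*y + 60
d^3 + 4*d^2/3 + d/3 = d*(d + 1/3)*(d + 1)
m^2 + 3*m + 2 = (m + 1)*(m + 2)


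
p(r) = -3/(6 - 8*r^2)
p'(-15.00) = 0.00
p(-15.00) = 0.00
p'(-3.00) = 0.03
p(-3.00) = 0.05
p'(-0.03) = 0.04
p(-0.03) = -0.50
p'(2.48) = -0.06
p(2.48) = 0.07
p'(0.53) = -1.81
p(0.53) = -0.80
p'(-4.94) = 0.01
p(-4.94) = 0.02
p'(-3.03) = 0.03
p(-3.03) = 0.04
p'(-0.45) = 1.13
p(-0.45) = -0.68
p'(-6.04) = 0.00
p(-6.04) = 0.01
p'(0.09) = -0.12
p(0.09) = -0.51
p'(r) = -48*r/(6 - 8*r^2)^2 = -12*r/(4*r^2 - 3)^2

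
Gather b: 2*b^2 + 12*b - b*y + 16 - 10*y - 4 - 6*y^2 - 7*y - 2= 2*b^2 + b*(12 - y) - 6*y^2 - 17*y + 10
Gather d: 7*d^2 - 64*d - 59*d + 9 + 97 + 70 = 7*d^2 - 123*d + 176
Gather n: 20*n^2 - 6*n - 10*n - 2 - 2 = 20*n^2 - 16*n - 4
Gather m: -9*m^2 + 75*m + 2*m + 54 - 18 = -9*m^2 + 77*m + 36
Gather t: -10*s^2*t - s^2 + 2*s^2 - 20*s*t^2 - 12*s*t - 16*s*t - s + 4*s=s^2 - 20*s*t^2 + 3*s + t*(-10*s^2 - 28*s)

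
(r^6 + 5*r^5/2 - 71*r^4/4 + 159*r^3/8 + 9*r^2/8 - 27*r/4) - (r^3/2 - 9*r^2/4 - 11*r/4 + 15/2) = r^6 + 5*r^5/2 - 71*r^4/4 + 155*r^3/8 + 27*r^2/8 - 4*r - 15/2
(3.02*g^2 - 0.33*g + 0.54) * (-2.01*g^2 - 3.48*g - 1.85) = -6.0702*g^4 - 9.8463*g^3 - 5.524*g^2 - 1.2687*g - 0.999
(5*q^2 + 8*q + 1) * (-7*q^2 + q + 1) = -35*q^4 - 51*q^3 + 6*q^2 + 9*q + 1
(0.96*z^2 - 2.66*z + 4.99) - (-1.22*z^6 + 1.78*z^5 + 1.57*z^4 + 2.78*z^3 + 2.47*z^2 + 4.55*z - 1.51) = 1.22*z^6 - 1.78*z^5 - 1.57*z^4 - 2.78*z^3 - 1.51*z^2 - 7.21*z + 6.5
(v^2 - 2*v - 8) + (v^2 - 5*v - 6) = 2*v^2 - 7*v - 14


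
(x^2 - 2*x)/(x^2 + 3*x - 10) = x/(x + 5)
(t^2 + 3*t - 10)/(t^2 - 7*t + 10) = (t + 5)/(t - 5)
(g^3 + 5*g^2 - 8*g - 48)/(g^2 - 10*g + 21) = (g^2 + 8*g + 16)/(g - 7)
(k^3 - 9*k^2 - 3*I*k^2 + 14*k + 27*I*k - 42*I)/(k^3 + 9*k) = (k^2 - 9*k + 14)/(k*(k + 3*I))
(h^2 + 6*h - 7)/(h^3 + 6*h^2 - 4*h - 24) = (h^2 + 6*h - 7)/(h^3 + 6*h^2 - 4*h - 24)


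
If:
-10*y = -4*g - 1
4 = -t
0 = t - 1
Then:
No Solution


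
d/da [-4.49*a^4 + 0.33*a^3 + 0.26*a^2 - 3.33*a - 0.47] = -17.96*a^3 + 0.99*a^2 + 0.52*a - 3.33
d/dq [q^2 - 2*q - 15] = 2*q - 2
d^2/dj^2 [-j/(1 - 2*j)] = 4/(2*j - 1)^3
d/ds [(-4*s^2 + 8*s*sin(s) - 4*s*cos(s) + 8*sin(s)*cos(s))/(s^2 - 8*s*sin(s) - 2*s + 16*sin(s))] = 4*((s^2 - 8*s*sin(s) - 2*s + 16*sin(s))*(s*sin(s) + 2*s*cos(s) - 2*s + 2*sin(s) - cos(s) + 2*cos(2*s)) - 2*(s^2 - 2*s*sin(s) + s*cos(s) - sin(2*s))*(4*s*cos(s) - s + 4*sin(s) - 8*cos(s) + 1))/((s - 2)^2*(s - 8*sin(s))^2)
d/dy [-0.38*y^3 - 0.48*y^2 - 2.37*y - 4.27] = -1.14*y^2 - 0.96*y - 2.37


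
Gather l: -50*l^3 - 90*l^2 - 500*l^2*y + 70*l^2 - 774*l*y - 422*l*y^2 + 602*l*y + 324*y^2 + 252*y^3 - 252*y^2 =-50*l^3 + l^2*(-500*y - 20) + l*(-422*y^2 - 172*y) + 252*y^3 + 72*y^2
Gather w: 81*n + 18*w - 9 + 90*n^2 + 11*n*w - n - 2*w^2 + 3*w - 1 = 90*n^2 + 80*n - 2*w^2 + w*(11*n + 21) - 10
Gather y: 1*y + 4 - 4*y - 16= -3*y - 12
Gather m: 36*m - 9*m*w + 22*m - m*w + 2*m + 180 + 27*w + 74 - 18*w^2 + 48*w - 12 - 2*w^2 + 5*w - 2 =m*(60 - 10*w) - 20*w^2 + 80*w + 240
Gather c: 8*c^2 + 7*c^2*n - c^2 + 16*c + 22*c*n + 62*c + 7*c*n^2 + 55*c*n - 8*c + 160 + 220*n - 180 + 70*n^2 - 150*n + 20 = c^2*(7*n + 7) + c*(7*n^2 + 77*n + 70) + 70*n^2 + 70*n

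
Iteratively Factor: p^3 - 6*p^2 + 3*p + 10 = (p - 2)*(p^2 - 4*p - 5) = (p - 2)*(p + 1)*(p - 5)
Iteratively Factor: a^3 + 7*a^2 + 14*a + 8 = (a + 1)*(a^2 + 6*a + 8) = (a + 1)*(a + 4)*(a + 2)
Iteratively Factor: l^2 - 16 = (l + 4)*(l - 4)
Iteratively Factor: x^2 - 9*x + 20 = (x - 5)*(x - 4)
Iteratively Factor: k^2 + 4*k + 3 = (k + 3)*(k + 1)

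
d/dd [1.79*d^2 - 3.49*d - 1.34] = 3.58*d - 3.49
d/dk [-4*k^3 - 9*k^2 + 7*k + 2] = -12*k^2 - 18*k + 7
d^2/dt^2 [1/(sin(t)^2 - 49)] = 2*(-2*sin(t)^4 - 95*sin(t)^2 + 49)/(sin(t)^2 - 49)^3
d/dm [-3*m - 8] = -3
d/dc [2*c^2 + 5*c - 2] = 4*c + 5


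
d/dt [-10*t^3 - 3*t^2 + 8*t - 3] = -30*t^2 - 6*t + 8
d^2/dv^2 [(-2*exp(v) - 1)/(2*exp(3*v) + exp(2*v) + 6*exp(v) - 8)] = (-32*exp(6*v) - 48*exp(5*v) + 72*exp(4*v) - 432*exp(3*v) - 258*exp(2*v) - 164*exp(v) - 176)*exp(v)/(8*exp(9*v) + 12*exp(8*v) + 78*exp(7*v) - 23*exp(6*v) + 138*exp(5*v) - 492*exp(4*v) + 312*exp(3*v) - 672*exp(2*v) + 1152*exp(v) - 512)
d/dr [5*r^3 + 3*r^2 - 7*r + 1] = 15*r^2 + 6*r - 7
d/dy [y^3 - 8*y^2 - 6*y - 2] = 3*y^2 - 16*y - 6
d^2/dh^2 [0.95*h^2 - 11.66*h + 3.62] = 1.90000000000000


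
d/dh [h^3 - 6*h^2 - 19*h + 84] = 3*h^2 - 12*h - 19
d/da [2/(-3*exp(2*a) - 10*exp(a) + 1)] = (12*exp(a) + 20)*exp(a)/(3*exp(2*a) + 10*exp(a) - 1)^2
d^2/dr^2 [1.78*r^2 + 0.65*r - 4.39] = 3.56000000000000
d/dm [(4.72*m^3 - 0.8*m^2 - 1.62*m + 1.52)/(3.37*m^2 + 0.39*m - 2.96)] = (15.9064*m^4 + 3.6816*m^3 - 36.7662*m^2 - 5.5088*m + 4.2024)/(11.3569*m^4 + 2.6286*m^3 - 19.7983*m^2 - 2.3088*m + 8.7616)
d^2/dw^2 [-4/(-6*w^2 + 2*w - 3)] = 16*(-18*w^2 + 6*w + 2*(6*w - 1)^2 - 9)/(6*w^2 - 2*w + 3)^3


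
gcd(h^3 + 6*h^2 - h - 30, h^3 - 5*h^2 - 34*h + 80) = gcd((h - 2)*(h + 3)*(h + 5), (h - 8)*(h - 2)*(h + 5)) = h^2 + 3*h - 10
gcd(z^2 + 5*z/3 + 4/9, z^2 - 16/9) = z + 4/3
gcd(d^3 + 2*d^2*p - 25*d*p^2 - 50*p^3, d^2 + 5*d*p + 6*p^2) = d + 2*p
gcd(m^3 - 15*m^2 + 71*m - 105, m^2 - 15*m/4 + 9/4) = m - 3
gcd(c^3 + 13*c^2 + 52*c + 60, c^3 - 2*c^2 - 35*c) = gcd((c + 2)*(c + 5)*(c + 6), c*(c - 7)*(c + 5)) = c + 5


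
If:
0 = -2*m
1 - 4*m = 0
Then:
No Solution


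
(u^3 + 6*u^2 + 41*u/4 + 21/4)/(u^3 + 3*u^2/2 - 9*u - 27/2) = (2*u^2 + 9*u + 7)/(2*(u^2 - 9))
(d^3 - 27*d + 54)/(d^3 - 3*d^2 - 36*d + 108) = (d - 3)/(d - 6)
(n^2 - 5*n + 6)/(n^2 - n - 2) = (n - 3)/(n + 1)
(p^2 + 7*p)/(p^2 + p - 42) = p/(p - 6)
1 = 1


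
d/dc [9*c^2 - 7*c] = 18*c - 7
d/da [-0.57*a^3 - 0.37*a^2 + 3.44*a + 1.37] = -1.71*a^2 - 0.74*a + 3.44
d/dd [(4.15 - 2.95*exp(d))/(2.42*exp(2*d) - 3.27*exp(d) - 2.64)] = (7.139*exp(2*d) - 20.086*exp(d) + 21.3585)*exp(d)/(5.8564*exp(4*d) - 15.8268*exp(3*d) - 2.0847*exp(2*d) + 17.2656*exp(d) + 6.9696)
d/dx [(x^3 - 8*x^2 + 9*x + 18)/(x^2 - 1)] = (x^2 - 2*x - 9)/(x^2 - 2*x + 1)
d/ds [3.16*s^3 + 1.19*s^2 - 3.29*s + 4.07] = 9.48*s^2 + 2.38*s - 3.29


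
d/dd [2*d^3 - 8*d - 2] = 6*d^2 - 8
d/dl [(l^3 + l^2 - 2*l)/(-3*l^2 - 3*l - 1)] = (-3*l^4 - 6*l^3 - 12*l^2 - 2*l + 2)/(9*l^4 + 18*l^3 + 15*l^2 + 6*l + 1)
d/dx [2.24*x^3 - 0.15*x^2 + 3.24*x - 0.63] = 6.72*x^2 - 0.3*x + 3.24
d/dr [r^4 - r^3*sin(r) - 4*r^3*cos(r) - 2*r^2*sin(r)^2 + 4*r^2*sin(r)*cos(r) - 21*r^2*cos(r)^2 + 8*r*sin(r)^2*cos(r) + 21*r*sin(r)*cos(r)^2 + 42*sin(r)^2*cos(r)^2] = 4*r^3*sin(r) - r^3*cos(r) + 4*r^3 - 3*r^2*sin(r) + 19*r^2*sin(2*r) - 12*r^2*cos(r) + 4*r^2*cos(2*r) - 2*r*sin(r) + 4*r*sin(2*r) + 6*r*sin(3*r) + 21*r*cos(r)/4 - 19*r*cos(2*r) + 63*r*cos(3*r)/4 - 23*r + 21*sin(r)/4 + 21*sin(3*r)/4 + 21*sin(4*r) + 2*cos(r) - 2*cos(3*r)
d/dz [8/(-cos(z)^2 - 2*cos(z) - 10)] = -16*(cos(z) + 1)*sin(z)/(cos(z)^2 + 2*cos(z) + 10)^2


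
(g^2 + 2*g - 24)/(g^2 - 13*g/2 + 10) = 2*(g + 6)/(2*g - 5)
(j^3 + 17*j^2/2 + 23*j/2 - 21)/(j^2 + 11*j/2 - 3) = (2*j^2 + 5*j - 7)/(2*j - 1)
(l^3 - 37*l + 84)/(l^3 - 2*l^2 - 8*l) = (l^2 + 4*l - 21)/(l*(l + 2))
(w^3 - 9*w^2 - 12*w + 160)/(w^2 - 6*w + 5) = (w^2 - 4*w - 32)/(w - 1)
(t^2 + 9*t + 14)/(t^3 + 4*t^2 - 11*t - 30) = (t + 7)/(t^2 + 2*t - 15)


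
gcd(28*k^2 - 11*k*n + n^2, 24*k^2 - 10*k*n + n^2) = 4*k - n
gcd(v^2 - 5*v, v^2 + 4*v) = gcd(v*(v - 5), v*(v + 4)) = v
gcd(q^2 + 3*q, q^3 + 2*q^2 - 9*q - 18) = q + 3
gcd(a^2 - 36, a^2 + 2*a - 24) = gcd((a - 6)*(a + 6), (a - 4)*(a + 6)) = a + 6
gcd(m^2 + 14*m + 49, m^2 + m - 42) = m + 7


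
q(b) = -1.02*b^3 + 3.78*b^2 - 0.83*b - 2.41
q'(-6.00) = -156.35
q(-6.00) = 358.97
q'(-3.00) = -51.05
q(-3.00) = 61.64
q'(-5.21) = -123.28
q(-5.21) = 248.77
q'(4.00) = -19.55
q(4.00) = -10.53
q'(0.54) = 2.36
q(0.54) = -1.92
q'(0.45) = 1.95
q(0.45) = -2.11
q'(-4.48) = -96.11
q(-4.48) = 168.89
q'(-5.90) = -151.95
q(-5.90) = 343.56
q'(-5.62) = -139.97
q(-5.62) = 302.70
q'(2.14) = 1.33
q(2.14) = 3.13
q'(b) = -3.06*b^2 + 7.56*b - 0.83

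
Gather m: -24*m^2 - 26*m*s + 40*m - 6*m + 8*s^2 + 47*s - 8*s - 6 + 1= -24*m^2 + m*(34 - 26*s) + 8*s^2 + 39*s - 5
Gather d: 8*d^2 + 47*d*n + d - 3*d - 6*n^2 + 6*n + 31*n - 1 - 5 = 8*d^2 + d*(47*n - 2) - 6*n^2 + 37*n - 6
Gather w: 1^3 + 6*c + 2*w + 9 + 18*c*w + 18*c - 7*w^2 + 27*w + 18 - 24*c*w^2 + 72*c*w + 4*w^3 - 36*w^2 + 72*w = 24*c + 4*w^3 + w^2*(-24*c - 43) + w*(90*c + 101) + 28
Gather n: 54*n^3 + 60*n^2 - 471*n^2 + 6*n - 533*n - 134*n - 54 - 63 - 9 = 54*n^3 - 411*n^2 - 661*n - 126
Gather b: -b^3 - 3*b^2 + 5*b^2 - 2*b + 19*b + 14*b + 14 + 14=-b^3 + 2*b^2 + 31*b + 28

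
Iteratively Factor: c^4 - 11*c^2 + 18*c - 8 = (c + 4)*(c^3 - 4*c^2 + 5*c - 2) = (c - 1)*(c + 4)*(c^2 - 3*c + 2) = (c - 1)^2*(c + 4)*(c - 2)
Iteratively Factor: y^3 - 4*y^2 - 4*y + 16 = (y - 4)*(y^2 - 4) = (y - 4)*(y - 2)*(y + 2)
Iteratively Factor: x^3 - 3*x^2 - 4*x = (x)*(x^2 - 3*x - 4) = x*(x - 4)*(x + 1)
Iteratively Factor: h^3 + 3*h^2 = (h)*(h^2 + 3*h) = h^2*(h + 3)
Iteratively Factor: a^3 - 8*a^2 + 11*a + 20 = (a - 5)*(a^2 - 3*a - 4) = (a - 5)*(a + 1)*(a - 4)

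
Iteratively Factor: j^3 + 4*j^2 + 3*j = (j)*(j^2 + 4*j + 3) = j*(j + 1)*(j + 3)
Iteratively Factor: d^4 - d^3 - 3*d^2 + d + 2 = (d + 1)*(d^3 - 2*d^2 - d + 2) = (d - 2)*(d + 1)*(d^2 - 1) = (d - 2)*(d - 1)*(d + 1)*(d + 1)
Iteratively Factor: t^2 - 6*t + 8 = (t - 4)*(t - 2)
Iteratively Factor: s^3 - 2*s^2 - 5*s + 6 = (s + 2)*(s^2 - 4*s + 3) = (s - 3)*(s + 2)*(s - 1)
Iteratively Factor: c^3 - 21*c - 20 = (c + 4)*(c^2 - 4*c - 5) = (c + 1)*(c + 4)*(c - 5)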